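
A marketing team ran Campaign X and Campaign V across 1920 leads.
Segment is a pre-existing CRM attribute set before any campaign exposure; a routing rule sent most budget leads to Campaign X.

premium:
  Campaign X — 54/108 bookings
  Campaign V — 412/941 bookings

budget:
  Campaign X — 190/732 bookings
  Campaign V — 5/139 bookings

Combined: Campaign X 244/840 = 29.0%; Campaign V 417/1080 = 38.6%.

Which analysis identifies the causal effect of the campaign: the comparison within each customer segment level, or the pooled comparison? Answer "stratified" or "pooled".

Customer segment differs across campaigns for reasons unrelated to any effect of the campaign itself, and it separately predicts the outcome — a classic confounder. We must compare within customer segment levels.
Within each level — premium: 50.0% vs 43.8%; budget: 26.0% vs 3.6% — Campaign X is higher every time.

stratified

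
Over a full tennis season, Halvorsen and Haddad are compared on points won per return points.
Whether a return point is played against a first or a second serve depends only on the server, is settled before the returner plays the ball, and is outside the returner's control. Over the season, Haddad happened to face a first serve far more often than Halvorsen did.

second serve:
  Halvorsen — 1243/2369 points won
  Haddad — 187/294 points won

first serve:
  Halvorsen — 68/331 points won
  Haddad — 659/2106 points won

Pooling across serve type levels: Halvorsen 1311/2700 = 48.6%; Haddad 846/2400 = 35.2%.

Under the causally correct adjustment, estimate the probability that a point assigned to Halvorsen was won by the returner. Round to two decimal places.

Nothing the player does changes serve type; the imbalance is an allocation artefact. With serve type also predicting the outcome, the pooled figure is confounded, and the within-stratum comparison is the causal one.
Standardising Halvorsen to the population serve type mix: 0.522·1243/2369 + 0.478·68/331 = 0.372.

0.37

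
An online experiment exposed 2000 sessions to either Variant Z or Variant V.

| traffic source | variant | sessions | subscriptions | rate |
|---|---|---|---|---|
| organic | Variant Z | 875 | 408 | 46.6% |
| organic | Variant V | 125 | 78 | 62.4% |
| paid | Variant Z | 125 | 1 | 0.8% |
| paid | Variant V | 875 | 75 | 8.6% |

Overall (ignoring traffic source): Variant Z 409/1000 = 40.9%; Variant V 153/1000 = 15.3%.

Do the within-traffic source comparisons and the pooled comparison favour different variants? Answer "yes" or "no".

Within each traffic source level (organic 46.6% vs 62.4%; paid 0.8% vs 8.6%), Variant V has the higher rate every time. Pooled: 40.9% vs 15.3% — Variant Z has the higher rate overall. The two comparisons disagree.

yes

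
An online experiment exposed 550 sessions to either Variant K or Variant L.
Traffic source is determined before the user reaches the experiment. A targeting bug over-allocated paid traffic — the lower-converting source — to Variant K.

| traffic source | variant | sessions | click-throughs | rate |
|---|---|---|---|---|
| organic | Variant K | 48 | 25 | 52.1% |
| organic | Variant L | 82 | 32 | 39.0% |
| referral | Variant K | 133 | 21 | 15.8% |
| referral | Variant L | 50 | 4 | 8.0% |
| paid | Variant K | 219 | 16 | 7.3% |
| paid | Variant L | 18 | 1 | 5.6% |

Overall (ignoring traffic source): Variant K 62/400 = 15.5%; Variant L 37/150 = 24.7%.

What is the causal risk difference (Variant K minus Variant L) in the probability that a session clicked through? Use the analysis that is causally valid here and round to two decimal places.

+0.06

Traffic source is set before the variant has any effect — it is not caused by the variant — and it independently drives the outcome. That makes it a confounder, so the causal comparison is within traffic source levels.
Adjusting over the population distribution of traffic source: 0.236·(0.521−0.390) + 0.333·(0.158−0.080) + 0.431·(0.073−0.056) = +0.064.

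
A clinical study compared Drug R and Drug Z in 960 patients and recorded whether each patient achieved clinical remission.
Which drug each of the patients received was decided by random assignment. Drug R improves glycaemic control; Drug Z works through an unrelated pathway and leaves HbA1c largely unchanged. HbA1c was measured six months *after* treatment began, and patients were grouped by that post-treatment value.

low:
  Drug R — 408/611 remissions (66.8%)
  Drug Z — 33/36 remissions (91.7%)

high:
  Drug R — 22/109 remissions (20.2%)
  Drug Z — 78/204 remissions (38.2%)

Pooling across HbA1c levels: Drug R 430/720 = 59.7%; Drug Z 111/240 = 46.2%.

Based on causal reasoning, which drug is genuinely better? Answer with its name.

The distribution of HbA1c is itself part of what the drug does — it is an intermediate outcome. Holding it fixed would remove that part of the effect; the total effect is the pooled difference.
Pooled: Drug R 59.7% vs Drug Z 46.2%; Drug R is higher overall.

Drug R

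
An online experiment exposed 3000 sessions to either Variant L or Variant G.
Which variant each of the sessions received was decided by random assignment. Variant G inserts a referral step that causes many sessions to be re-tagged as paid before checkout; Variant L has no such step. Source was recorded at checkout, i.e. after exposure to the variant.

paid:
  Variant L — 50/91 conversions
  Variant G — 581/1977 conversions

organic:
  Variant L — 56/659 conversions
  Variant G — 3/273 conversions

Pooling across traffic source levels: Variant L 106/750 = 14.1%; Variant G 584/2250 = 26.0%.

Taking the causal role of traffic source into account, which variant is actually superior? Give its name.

The stratified and pooled comparisons disagree (Variant L wins within each traffic source; Variant G wins overall), so the answer turns on the causal role of traffic source.
The distribution of traffic source is itself part of what the variant does — it is an intermediate outcome. Holding it fixed would remove that part of the effect; the total effect is the pooled difference.
Pooled: Variant L 14.1% vs Variant G 26.0%; Variant G is higher overall.

Variant G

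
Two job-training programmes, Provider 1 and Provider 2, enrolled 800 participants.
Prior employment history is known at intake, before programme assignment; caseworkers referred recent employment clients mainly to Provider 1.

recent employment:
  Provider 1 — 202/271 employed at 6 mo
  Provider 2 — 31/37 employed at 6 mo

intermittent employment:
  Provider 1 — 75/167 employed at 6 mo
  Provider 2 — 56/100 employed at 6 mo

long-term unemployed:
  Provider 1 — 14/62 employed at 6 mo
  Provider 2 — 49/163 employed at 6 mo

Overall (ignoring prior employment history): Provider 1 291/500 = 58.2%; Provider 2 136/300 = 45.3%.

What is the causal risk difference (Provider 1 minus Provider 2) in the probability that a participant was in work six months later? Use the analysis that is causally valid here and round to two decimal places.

Prior employment history differs across programmes for reasons unrelated to any effect of the programme itself, and it separately predicts the outcome — a classic confounder. We must compare within prior employment history levels.
Adjusting over the population distribution of prior employment history: 0.385·(0.745−0.838) + 0.334·(0.449−0.560) + 0.281·(0.226−0.301) = -0.094.

-0.09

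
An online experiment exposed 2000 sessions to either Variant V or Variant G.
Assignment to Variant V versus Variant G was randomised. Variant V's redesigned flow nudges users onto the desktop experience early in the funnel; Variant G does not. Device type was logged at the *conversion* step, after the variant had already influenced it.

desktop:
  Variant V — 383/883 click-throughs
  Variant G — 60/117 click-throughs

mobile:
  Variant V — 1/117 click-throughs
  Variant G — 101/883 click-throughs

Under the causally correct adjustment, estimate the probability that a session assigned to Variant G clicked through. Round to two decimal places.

Because the variant influences device type, device type is a post-treatment mediator, not a confounder. Stratifying on it would bias the estimate; the causal effect is the crude pooled difference.
So P(outcome | do(Variant G)) is just the pooled rate for Variant G: 161/1000 = 0.161.

0.16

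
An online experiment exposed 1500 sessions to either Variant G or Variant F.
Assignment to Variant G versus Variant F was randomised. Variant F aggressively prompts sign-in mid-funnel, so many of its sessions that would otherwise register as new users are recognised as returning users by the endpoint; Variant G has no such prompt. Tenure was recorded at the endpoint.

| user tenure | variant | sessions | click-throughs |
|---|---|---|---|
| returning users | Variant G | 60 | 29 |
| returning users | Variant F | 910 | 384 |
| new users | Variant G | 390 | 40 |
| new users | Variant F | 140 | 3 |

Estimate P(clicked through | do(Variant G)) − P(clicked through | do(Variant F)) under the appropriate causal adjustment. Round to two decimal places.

Within every user tenure level Variant G has the higher rate, yet pooled Variant F does — Simpson's reversal.
User tenure is downstream of the variant. One should not condition on a consequence of treatment, so the overall rates are the right comparison.
The causal difference is the pooled difference: 0.153 − 0.369 = -0.215.

-0.22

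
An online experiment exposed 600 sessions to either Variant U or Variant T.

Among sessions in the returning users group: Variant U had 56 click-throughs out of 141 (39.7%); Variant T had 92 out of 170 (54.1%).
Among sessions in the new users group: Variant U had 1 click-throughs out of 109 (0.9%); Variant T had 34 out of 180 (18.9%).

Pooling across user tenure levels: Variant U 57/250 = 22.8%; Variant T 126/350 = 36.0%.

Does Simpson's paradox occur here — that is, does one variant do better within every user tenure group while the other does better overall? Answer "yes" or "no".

no

Within each user tenure level (returning users 39.7% vs 54.1%; new users 0.9% vs 18.9%), Variant T has the higher rate every time. Pooled: 22.8% vs 36.0% — Variant T has the higher rate overall. They agree.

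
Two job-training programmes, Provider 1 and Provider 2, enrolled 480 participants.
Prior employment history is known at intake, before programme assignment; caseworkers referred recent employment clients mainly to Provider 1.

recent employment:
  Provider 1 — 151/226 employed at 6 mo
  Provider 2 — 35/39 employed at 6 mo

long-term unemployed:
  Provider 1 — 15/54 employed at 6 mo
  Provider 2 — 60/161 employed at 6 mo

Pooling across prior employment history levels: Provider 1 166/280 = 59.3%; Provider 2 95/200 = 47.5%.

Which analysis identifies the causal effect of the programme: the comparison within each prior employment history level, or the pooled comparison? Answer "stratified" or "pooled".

Within every prior employment history level Provider 2 has the higher rate, yet pooled Provider 1 does — Simpson's reversal.
Nothing the programme does changes prior employment history; the imbalance is an allocation artefact. With prior employment history also predicting the outcome, the pooled figure is confounded, and the within-stratum comparison is the causal one.
Within each level — recent employment: 66.8% vs 89.7%; long-term unemployed: 27.8% vs 37.3% — Provider 2 is higher every time.

stratified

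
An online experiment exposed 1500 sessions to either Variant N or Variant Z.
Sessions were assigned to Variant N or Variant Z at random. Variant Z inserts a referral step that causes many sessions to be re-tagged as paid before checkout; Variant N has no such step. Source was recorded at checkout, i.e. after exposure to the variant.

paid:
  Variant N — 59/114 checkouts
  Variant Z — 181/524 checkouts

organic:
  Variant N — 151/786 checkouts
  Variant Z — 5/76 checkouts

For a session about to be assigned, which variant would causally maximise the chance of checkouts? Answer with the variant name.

Variant Z

The stratified and pooled comparisons disagree (Variant N wins within each traffic source; Variant Z wins overall), so the answer turns on the causal role of traffic source.
Traffic source is downstream of the variant. One should not condition on a consequence of treatment, so the overall rates are the right comparison.
Pooled: Variant N 23.3% vs Variant Z 31.0%; Variant Z is higher overall.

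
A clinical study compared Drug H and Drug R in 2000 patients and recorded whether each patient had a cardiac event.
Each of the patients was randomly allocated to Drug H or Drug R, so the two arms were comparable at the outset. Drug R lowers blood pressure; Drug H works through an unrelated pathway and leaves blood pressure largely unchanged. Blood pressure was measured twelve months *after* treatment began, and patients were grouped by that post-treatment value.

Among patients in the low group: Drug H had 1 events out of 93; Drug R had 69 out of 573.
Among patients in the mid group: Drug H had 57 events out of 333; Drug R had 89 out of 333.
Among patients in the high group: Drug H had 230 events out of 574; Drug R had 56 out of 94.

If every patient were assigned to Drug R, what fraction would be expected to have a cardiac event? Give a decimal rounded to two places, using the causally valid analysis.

0.21

Because the drug influences blood pressure, blood pressure is a post-treatment mediator, not a confounder. Stratifying on it would bias the estimate; the causal effect is the crude pooled difference.
So P(outcome | do(Drug R)) is just the pooled rate for Drug R: 214/1000 = 0.214.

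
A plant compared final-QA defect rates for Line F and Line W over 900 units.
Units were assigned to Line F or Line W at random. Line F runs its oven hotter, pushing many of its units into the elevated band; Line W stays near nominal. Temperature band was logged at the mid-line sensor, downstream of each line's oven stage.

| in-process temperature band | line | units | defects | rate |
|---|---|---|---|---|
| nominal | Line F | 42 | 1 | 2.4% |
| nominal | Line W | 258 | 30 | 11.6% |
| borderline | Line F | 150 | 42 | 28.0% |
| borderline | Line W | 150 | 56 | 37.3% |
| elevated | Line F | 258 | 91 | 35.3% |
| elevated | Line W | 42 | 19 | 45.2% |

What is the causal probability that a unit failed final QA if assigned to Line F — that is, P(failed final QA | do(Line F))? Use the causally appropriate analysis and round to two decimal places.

The stratified and pooled comparisons disagree (Line F wins within each in-process temperature band; Line W wins overall), so the answer turns on the causal role of in-process temperature band.
In-process temperature band lies on the pathway line → in-process temperature band → outcome, so adjusting for it blocks the indirect effect. For the total causal effect of line, use the unadjusted pooled rates.
So P(outcome | do(Line F)) is just the pooled rate for Line F: 134/450 = 0.298.

0.30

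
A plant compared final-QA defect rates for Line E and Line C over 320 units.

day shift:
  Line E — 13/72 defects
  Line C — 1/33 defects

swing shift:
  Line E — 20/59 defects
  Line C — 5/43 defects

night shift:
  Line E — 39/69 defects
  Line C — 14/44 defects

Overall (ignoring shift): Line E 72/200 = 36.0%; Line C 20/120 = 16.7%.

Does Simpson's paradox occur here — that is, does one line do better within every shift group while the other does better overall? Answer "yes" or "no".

Within each shift level (day shift 18.1% vs 3.0%; swing shift 33.9% vs 11.6%; night shift 56.5% vs 31.8%), Line C has the lower rate every time. Pooled: 36.0% vs 16.7% — Line C has the lower rate overall. They agree.

no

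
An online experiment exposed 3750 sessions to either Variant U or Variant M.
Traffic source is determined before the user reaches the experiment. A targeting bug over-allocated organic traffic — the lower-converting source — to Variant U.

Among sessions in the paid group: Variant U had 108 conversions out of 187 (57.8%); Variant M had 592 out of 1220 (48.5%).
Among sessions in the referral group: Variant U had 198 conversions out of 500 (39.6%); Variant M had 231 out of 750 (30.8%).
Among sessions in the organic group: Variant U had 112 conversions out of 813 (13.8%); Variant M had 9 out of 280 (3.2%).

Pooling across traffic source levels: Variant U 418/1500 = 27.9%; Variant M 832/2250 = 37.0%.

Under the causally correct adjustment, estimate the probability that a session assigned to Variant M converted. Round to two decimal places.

Nothing the variant does changes traffic source; the imbalance is an allocation artefact. With traffic source also predicting the outcome, the pooled figure is confounded, and the within-stratum comparison is the causal one.
Standardising Variant M to the population traffic source mix: 0.375·592/1220 + 0.333·231/750 + 0.291·9/280 = 0.294.

0.29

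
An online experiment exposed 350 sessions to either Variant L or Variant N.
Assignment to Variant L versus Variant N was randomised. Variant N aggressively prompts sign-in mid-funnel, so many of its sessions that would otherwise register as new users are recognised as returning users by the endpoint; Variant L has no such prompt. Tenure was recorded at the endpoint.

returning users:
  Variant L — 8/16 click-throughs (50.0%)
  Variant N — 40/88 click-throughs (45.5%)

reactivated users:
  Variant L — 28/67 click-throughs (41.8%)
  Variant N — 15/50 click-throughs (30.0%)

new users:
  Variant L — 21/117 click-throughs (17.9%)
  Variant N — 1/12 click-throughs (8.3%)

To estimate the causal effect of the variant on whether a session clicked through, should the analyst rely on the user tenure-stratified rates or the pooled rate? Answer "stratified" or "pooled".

pooled

User tenure here is a post-treatment variable shaped by the variant; conditioning on it would introduce bias rather than remove it. The overall comparison is the causal one.
Pooled: Variant L 28.5% vs Variant N 37.3%; Variant N is higher overall.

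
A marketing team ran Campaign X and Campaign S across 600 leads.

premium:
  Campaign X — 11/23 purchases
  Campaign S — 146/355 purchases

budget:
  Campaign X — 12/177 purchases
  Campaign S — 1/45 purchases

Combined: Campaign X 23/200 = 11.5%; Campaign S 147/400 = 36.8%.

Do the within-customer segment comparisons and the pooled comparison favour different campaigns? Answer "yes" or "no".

yes

Within each customer segment level (premium 47.8% vs 41.1%; budget 6.8% vs 2.2%), Campaign X has the higher rate every time. Pooled: 11.5% vs 36.8% — Campaign S has the higher rate overall. The two comparisons disagree.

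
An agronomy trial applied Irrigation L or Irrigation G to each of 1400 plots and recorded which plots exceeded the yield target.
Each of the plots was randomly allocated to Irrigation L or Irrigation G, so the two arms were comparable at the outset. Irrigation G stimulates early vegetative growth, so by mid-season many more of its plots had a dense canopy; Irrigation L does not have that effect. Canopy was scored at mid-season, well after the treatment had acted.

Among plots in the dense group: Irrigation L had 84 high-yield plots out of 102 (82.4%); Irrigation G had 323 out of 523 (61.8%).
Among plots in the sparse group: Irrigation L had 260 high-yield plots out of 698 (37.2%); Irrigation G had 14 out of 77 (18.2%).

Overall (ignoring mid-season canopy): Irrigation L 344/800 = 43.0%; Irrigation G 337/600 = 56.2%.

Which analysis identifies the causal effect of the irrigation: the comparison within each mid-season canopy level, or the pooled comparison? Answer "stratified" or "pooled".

pooled

The distribution of mid-season canopy is itself part of what the irrigation does — it is an intermediate outcome. Holding it fixed would remove that part of the effect; the total effect is the pooled difference.
Pooled: Irrigation L 43.0% vs Irrigation G 56.2%; Irrigation G is higher overall.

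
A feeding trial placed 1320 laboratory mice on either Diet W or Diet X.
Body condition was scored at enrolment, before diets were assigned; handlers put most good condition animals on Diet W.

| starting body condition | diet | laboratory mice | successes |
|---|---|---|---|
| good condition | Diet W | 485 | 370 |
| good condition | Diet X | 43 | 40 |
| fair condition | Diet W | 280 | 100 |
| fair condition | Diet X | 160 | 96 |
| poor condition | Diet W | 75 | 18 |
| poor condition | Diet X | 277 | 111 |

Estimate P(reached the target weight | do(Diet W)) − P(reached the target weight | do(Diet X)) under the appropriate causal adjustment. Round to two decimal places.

-0.19

The stratified and pooled comparisons disagree (Diet X wins within each starting body condition; Diet W wins overall), so the answer turns on the causal role of starting body condition.
Starting body condition is set before the diet has any effect — it is not caused by the diet — and it independently drives the outcome. That makes it a confounder, so the causal comparison is within starting body condition levels.
Adjusting over the population distribution of starting body condition: 0.400·(0.763−0.930) + 0.333·(0.357−0.600) + 0.267·(0.240−0.401) = -0.191.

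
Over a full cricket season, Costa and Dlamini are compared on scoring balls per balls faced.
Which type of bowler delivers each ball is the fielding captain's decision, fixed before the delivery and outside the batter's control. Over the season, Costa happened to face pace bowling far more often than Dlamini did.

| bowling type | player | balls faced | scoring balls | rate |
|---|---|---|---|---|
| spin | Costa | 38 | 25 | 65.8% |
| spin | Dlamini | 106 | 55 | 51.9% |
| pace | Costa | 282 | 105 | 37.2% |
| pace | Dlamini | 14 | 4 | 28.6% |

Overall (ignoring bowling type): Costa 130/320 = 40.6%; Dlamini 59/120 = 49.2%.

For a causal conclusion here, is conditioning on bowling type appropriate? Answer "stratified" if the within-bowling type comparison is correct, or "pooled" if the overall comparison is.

stratified

The stratified and pooled comparisons disagree (Costa wins within each bowling type; Dlamini wins overall), so the answer turns on the causal role of bowling type.
The imbalance in bowling type arose from how balls faced were allocated, not from anything the player did; and bowling type independently affects the outcome. The pooled gap is confounded — condition on bowling type.
Within each level — spin: 65.8% vs 51.9%; pace: 37.2% vs 28.6% — Costa is higher every time.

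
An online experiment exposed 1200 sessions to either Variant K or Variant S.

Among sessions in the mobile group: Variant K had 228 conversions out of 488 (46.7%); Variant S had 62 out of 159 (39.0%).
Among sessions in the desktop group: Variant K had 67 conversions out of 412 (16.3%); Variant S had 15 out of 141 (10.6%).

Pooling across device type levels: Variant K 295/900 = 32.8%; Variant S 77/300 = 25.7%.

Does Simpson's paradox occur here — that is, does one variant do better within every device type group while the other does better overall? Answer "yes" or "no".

Within each device type level (mobile 46.7% vs 39.0%; desktop 16.3% vs 10.6%), Variant K has the higher rate every time. Pooled: 32.8% vs 25.7% — Variant K has the higher rate overall. They agree.

no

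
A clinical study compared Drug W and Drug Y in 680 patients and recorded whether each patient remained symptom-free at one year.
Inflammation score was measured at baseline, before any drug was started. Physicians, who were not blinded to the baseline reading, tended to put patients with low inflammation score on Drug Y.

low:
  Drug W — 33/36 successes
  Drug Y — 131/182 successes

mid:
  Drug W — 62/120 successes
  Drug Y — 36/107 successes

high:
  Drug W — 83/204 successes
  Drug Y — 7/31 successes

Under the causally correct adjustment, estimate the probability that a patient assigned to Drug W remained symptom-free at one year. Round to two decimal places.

0.61

The inflammation score-specific comparison favours Drug W throughout, but the pooled figures favour Drug Y. The question is whether to condition on inflammation score.
Inflammation score differs across drugs for reasons unrelated to any effect of the drug itself, and it separately predicts the outcome — a classic confounder. We must compare within inflammation score levels.
Standardising Drug W to the population inflammation score mix: 0.321·33/36 + 0.334·62/120 + 0.346·83/204 = 0.607.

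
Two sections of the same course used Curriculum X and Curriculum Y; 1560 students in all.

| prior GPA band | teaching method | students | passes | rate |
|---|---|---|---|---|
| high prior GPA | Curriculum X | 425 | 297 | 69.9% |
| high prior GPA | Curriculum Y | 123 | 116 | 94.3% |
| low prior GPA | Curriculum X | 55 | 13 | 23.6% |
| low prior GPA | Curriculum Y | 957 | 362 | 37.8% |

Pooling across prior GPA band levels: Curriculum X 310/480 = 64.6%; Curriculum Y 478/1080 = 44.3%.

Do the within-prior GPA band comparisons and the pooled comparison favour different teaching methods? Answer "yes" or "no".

Within each prior GPA band level (high prior GPA 69.9% vs 94.3%; low prior GPA 23.6% vs 37.8%), Curriculum Y has the higher rate every time. Pooled: 64.6% vs 44.3% — Curriculum X has the higher rate overall. The two comparisons disagree.

yes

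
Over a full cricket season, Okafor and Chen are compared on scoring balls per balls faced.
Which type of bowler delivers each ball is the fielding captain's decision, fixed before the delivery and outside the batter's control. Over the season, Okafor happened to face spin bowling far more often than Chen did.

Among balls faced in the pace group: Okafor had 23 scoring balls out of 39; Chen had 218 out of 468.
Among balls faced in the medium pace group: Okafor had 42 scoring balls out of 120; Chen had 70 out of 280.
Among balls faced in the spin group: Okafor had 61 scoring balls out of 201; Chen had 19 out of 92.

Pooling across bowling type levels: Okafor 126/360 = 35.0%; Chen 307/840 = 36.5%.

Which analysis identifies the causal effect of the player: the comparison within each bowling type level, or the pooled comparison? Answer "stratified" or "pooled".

stratified

Since bowling type is a pre-existing factor (not a product of the player) and it affects the outcome on its own, it is a confounder. The stratified rates, not the pooled rate, identify the causal effect.
Within each level — pace: 59.0% vs 46.6%; medium pace: 35.0% vs 25.0%; spin: 30.3% vs 20.7% — Okafor is higher every time.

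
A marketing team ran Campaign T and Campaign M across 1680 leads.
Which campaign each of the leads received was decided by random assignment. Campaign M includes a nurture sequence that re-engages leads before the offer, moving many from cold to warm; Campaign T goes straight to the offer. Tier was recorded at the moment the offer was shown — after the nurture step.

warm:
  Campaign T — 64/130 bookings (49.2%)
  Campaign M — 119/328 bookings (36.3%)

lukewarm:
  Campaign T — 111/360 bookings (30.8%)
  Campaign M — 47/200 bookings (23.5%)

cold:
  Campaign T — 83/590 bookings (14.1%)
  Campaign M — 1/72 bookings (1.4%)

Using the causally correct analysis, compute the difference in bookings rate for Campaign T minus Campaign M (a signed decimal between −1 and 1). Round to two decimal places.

-0.04

The engagement tier-specific comparison favours Campaign T throughout, but the pooled figures favour Campaign M. The question is whether to condition on engagement tier.
Engagement tier here is a post-treatment variable shaped by the campaign; conditioning on it would introduce bias rather than remove it. The overall comparison is the causal one.
The causal difference is the pooled difference: 0.239 − 0.278 = -0.039.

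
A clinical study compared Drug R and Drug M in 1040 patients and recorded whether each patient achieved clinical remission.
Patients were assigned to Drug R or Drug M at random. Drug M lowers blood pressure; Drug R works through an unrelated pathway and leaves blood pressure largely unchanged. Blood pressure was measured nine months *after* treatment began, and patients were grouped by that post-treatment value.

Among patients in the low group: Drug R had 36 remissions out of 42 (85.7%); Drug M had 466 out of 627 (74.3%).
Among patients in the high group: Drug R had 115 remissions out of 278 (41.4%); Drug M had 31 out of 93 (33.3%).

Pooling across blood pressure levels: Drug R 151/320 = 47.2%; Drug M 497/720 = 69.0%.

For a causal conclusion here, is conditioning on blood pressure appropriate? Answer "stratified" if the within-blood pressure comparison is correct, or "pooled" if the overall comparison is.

The stratified and pooled comparisons disagree (Drug R wins within each blood pressure; Drug M wins overall), so the answer turns on the causal role of blood pressure.
Blood pressure lies on the pathway drug → blood pressure → outcome, so adjusting for it blocks the indirect effect. For the total causal effect of drug, use the unadjusted pooled rates.
Pooled: Drug R 47.2% vs Drug M 69.0%; Drug M is higher overall.

pooled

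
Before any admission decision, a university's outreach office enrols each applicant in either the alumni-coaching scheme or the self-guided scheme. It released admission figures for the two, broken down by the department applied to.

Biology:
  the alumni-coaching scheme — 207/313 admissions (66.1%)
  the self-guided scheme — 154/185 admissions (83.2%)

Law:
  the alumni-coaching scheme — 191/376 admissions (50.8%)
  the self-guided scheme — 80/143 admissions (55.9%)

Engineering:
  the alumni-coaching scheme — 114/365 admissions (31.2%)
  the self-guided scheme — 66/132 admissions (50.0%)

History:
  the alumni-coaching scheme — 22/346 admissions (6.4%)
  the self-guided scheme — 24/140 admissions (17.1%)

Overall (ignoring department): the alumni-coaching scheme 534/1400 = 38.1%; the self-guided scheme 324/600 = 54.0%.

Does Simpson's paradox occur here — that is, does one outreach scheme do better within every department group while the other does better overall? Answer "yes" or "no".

no

Within each department level (Biology 66.1% vs 83.2%; Law 50.8% vs 55.9%; Engineering 31.2% vs 50.0%; History 6.4% vs 17.1%), the self-guided scheme has the higher rate every time. Pooled: 38.1% vs 54.0% — the self-guided scheme has the higher rate overall. They agree.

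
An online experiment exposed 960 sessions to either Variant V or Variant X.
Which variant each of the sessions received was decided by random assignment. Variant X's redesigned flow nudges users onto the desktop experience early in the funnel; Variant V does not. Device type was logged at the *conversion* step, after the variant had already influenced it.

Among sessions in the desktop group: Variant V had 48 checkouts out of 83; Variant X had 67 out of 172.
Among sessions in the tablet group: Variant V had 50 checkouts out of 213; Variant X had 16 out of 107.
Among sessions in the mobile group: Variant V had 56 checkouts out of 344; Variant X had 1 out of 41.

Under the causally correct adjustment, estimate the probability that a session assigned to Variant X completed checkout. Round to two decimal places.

The distribution of device type is itself part of what the variant does — it is an intermediate outcome. Holding it fixed would remove that part of the effect; the total effect is the pooled difference.
So P(outcome | do(Variant X)) is just the pooled rate for Variant X: 84/320 = 0.263.

0.26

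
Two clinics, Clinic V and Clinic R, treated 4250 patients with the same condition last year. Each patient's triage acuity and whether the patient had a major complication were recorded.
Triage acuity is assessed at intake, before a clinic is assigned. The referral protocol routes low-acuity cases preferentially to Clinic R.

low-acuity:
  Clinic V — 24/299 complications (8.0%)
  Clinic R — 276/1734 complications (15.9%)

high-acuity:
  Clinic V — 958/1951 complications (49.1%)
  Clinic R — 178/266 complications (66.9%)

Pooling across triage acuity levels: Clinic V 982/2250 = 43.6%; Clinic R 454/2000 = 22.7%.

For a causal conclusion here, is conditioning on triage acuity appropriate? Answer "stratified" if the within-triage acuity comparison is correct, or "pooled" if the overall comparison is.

stratified

Clinic V is lower inside every triage acuity stratum but Clinic R is lower in aggregate. Whether to stratify depends on how triage acuity relates to the clinic.
The imbalance in triage acuity arose from how patients were allocated, not from anything the clinic did; and triage acuity independently affects the outcome. The pooled gap is confounded — condition on triage acuity.
Within each level — low-acuity: 8.0% vs 15.9%; high-acuity: 49.1% vs 66.9% — Clinic V is lower every time.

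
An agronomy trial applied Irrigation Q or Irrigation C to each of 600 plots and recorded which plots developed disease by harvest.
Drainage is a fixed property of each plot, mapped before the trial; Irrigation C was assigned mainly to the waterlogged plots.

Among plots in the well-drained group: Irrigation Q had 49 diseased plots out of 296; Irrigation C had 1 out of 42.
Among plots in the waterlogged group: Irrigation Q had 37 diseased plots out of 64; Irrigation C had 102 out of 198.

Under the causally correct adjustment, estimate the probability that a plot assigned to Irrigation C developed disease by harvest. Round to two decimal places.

0.24

The imbalance in field drainage arose from how plots were allocated, not from anything the irrigation did; and field drainage independently affects the outcome. The pooled gap is confounded — condition on field drainage.
Standardising Irrigation C to the population field drainage mix: 0.563·1/42 + 0.437·102/198 = 0.238.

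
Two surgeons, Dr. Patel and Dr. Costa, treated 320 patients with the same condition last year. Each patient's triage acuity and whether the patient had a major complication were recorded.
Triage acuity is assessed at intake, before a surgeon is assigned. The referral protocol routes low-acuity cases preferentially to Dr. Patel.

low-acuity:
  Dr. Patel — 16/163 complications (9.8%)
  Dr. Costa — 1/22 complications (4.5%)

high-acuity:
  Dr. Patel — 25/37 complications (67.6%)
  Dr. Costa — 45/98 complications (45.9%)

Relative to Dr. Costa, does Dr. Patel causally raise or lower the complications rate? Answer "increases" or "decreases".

increases

Dr. Costa is lower inside every triage acuity stratum but Dr. Patel is lower in aggregate. Whether to stratify depends on how triage acuity relates to the surgeon.
Triage acuity is set before the surgeon has any effect — it is not caused by the surgeon — and it independently drives the outcome. That makes it a confounder, so the causal comparison is within triage acuity levels.
Within each level — low-acuity: 9.8% vs 4.5%; high-acuity: 67.6% vs 45.9% — Dr. Costa is lower every time.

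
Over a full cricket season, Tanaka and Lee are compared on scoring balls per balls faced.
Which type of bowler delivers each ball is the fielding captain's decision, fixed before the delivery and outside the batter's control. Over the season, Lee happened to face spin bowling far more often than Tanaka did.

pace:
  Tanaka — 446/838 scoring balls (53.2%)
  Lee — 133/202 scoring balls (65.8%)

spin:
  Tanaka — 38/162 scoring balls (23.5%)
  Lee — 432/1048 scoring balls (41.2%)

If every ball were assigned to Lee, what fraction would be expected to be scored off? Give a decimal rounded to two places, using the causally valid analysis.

Bowling type differs across players for reasons unrelated to any effect of the player itself, and it separately predicts the outcome — a classic confounder. We must compare within bowling type levels.
Standardising Lee to the population bowling type mix: 0.462·133/202 + 0.538·432/1048 = 0.526.

0.53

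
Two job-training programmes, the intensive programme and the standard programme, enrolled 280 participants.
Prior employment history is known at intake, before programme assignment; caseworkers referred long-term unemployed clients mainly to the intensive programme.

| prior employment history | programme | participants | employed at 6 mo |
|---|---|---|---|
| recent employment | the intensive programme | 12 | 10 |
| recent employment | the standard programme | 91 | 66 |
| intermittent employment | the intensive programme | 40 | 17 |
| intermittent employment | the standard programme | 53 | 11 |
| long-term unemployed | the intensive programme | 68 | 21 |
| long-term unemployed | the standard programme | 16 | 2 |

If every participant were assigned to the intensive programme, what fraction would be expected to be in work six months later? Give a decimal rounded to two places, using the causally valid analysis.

0.54

Within every prior employment history level the intensive programme has the higher rate, yet pooled the standard programme does — Simpson's reversal.
The imbalance in prior employment history arose from how participants were allocated, not from anything the programme did; and prior employment history independently affects the outcome. The pooled gap is confounded — condition on prior employment history.
Standardising the intensive programme to the population prior employment history mix: 0.368·10/12 + 0.332·17/40 + 0.300·21/68 = 0.540.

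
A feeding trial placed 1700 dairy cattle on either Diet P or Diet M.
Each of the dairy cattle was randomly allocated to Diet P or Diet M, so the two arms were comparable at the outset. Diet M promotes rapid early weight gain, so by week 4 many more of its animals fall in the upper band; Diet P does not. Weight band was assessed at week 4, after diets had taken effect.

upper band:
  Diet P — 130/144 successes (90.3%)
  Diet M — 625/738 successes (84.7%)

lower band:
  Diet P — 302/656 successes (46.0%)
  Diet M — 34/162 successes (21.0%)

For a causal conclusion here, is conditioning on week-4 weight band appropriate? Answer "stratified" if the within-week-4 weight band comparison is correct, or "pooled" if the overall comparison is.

pooled

Week-4 weight band lies on the pathway diet → week-4 weight band → outcome, so adjusting for it blocks the indirect effect. For the total causal effect of diet, use the unadjusted pooled rates.
Pooled: Diet P 54.0% vs Diet M 73.2%; Diet M is higher overall.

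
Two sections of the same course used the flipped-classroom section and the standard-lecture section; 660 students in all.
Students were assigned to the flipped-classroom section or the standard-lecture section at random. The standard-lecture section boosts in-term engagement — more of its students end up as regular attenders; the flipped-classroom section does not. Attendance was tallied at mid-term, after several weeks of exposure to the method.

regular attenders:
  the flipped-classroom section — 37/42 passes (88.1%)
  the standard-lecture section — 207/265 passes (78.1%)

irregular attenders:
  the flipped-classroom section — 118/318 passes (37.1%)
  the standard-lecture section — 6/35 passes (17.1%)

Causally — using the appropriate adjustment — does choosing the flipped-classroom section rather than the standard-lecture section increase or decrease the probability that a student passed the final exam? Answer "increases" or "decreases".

decreases

the flipped-classroom section is higher inside every mid-term attendance stratum but the standard-lecture section is higher in aggregate. Whether to stratify depends on how mid-term attendance relates to the teaching method.
Mid-term attendance lies on the pathway teaching method → mid-term attendance → outcome, so adjusting for it blocks the indirect effect. For the total causal effect of teaching method, use the unadjusted pooled rates.
Pooled: the flipped-classroom section 43.1% vs the standard-lecture section 71.0%; the standard-lecture section is higher overall.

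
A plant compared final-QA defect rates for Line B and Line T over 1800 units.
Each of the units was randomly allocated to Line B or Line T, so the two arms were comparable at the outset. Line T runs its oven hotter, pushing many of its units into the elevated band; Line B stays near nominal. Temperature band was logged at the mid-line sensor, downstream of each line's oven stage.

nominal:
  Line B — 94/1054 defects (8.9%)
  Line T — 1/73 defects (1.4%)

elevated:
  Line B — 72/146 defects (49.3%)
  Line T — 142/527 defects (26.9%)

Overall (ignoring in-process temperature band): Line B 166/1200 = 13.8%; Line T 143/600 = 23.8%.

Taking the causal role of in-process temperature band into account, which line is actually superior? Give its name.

Line B

The in-process temperature band-specific comparison favours Line T throughout, but the pooled figures favour Line B. The question is whether to condition on in-process temperature band.
Because the line influences in-process temperature band, in-process temperature band is a post-treatment mediator, not a confounder. Stratifying on it would bias the estimate; the causal effect is the crude pooled difference.
Pooled: Line B 13.8% vs Line T 23.8%; Line B is lower overall.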